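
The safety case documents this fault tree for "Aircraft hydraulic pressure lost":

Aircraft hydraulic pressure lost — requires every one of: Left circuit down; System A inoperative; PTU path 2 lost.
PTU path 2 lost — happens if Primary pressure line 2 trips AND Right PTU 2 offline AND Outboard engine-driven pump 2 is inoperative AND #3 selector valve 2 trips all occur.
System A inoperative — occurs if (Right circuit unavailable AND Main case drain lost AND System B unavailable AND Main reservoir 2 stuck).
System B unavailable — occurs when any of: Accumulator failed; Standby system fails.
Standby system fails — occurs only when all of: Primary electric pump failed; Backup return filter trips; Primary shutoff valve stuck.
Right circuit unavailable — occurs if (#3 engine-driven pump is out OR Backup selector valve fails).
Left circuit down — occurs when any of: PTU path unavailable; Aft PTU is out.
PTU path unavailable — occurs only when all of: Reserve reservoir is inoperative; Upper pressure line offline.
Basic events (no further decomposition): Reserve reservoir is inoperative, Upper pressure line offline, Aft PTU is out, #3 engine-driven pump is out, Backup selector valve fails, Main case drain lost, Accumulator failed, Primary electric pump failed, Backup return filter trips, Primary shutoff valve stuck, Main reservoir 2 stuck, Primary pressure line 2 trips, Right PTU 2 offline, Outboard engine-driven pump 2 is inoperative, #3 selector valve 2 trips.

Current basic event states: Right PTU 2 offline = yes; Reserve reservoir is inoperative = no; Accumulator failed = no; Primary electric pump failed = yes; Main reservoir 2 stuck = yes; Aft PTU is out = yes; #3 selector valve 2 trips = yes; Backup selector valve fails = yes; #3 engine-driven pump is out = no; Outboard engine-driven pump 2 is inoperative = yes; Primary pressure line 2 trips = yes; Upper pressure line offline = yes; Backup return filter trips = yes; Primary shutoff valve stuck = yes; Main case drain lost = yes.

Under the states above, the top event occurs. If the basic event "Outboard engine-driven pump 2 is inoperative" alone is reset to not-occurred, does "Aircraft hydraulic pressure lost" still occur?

Counterfactual: set "Outboard engine-driven pump 2 is inoperative" to not occurred.
PTU path unavailable [AND]: Reserve reservoir is inoperative=not, Upper pressure line offline=occurs → not all inputs occur → does not occur.
Left circuit down [OR]: PTU path unavailable=not, Aft PTU is out=occurs → at least one input occurs → occurs.
Right circuit unavailable [OR]: #3 engine-driven pump is out=not, Backup selector valve fails=occurs → at least one input occurs → occurs.
Standby system fails [AND]: Primary electric pump failed=occurs, Backup return filter trips=occurs, Primary shutoff valve stuck=occurs → all inputs occur → occurs.
System B unavailable [OR]: Accumulator failed=not, Standby system fails=occurs → at least one input occurs → occurs.
System A inoperative [AND]: Right circuit unavailable=occurs, Main case drain lost=occurs, System B unavailable=occurs, Main reservoir 2 stuck=occurs → all inputs occur → occurs.
PTU path 2 lost [AND]: Primary pressure line 2 trips=occurs, Right PTU 2 offline=occurs, Outboard engine-driven pump 2 is inoperative=not, #3 selector valve 2 trips=occurs → not all inputs occur → does not occur.
Aircraft hydraulic pressure lost [AND]: Left circuit down=occurs, System A inoperative=occurs, PTU path 2 lost=not → not all inputs occur → does not occur.

No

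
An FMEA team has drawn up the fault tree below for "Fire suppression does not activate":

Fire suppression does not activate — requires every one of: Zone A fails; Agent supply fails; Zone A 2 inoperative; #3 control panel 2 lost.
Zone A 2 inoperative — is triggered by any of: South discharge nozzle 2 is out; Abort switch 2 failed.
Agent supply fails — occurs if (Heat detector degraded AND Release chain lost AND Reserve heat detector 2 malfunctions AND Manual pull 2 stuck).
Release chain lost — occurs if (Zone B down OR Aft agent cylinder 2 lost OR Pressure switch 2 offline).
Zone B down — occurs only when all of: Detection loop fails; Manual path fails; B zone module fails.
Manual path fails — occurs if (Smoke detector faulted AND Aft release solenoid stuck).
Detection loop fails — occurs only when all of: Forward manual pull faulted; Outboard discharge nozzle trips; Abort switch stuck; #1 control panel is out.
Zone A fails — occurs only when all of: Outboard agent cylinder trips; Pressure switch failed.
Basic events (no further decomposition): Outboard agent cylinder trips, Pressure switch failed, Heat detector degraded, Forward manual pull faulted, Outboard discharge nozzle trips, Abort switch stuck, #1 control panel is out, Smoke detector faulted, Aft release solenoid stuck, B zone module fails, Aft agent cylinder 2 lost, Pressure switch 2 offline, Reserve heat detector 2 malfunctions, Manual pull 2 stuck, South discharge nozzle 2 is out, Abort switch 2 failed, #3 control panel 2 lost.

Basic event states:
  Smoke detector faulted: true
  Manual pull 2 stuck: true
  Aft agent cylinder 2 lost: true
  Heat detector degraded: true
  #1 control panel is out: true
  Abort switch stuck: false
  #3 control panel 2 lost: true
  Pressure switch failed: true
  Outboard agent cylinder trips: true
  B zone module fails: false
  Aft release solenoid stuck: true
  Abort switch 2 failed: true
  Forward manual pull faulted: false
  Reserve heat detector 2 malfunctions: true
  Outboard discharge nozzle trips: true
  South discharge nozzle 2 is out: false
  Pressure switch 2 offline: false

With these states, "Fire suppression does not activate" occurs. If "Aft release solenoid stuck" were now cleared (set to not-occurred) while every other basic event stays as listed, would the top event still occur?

Yes

Counterfactual: set "Aft release solenoid stuck" to not occurred.
Zone A fails [AND]: Outboard agent cylinder trips=occurs, Pressure switch failed=occurs → all inputs occur → occurs.
Detection loop fails [AND]: Forward manual pull faulted=not, Outboard discharge nozzle trips=occurs, Abort switch stuck=not, #1 control panel is out=occurs → not all inputs occur → does not occur.
Manual path fails [AND]: Smoke detector faulted=occurs, Aft release solenoid stuck=not → not all inputs occur → does not occur.
Zone B down [AND]: Detection loop fails=not, Manual path fails=not, B zone module fails=not → not all inputs occur → does not occur.
Release chain lost [OR]: Zone B down=not, Aft agent cylinder 2 lost=occurs, Pressure switch 2 offline=not → at least one input occurs → occurs.
Agent supply fails [AND]: Heat detector degraded=occurs, Release chain lost=occurs, Reserve heat detector 2 malfunctions=occurs, Manual pull 2 stuck=occurs → all inputs occur → occurs.
Zone A 2 inoperative [OR]: South discharge nozzle 2 is out=not, Abort switch 2 failed=occurs → at least one input occurs → occurs.
Fire suppression does not activate [AND]: Zone A fails=occurs, Agent supply fails=occurs, Zone A 2 inoperative=occurs, #3 control panel 2 lost=occurs → all inputs occur → occurs.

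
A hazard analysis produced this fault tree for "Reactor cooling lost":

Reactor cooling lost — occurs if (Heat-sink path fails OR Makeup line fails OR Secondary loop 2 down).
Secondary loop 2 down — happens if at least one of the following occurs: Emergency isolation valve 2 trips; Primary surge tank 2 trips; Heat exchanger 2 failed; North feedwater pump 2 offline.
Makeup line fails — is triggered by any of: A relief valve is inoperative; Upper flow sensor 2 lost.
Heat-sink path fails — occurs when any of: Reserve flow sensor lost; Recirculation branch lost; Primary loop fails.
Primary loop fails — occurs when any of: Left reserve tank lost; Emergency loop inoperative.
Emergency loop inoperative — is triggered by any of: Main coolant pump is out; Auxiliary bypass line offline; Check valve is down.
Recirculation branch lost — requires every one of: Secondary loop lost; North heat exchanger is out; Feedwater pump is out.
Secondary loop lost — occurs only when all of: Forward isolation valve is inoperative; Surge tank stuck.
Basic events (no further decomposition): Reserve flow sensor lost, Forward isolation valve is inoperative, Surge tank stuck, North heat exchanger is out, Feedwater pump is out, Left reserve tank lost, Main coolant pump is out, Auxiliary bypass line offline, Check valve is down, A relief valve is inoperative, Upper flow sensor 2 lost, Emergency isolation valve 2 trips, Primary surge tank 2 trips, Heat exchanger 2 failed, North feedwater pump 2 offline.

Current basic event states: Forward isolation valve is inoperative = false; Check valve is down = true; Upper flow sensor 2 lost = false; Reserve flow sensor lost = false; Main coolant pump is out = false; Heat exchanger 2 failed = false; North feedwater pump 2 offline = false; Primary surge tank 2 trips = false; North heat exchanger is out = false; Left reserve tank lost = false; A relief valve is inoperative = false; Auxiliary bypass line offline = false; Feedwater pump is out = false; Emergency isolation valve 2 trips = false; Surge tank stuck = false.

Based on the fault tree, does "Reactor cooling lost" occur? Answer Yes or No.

Secondary loop lost [AND]: Forward isolation valve is inoperative=not, Surge tank stuck=not → not all inputs occur → does not occur.
Recirculation branch lost [AND]: Secondary loop lost=not, North heat exchanger is out=not, Feedwater pump is out=not → not all inputs occur → does not occur.
Emergency loop inoperative [OR]: Main coolant pump is out=not, Auxiliary bypass line offline=not, Check valve is down=occurs → at least one input occurs → occurs.
Primary loop fails [OR]: Left reserve tank lost=not, Emergency loop inoperative=occurs → at least one input occurs → occurs.
Heat-sink path fails [OR]: Reserve flow sensor lost=not, Recirculation branch lost=not, Primary loop fails=occurs → at least one input occurs → occurs.
Makeup line fails [OR]: A relief valve is inoperative=not, Upper flow sensor 2 lost=not → no input occurs → does not occur.
Secondary loop 2 down [OR]: Emergency isolation valve 2 trips=not, Primary surge tank 2 trips=not, Heat exchanger 2 failed=not, North feedwater pump 2 offline=not → no input occurs → does not occur.
Reactor cooling lost [OR]: Heat-sink path fails=occurs, Makeup line fails=not, Secondary loop 2 down=not → at least one input occurs → occurs.

Yes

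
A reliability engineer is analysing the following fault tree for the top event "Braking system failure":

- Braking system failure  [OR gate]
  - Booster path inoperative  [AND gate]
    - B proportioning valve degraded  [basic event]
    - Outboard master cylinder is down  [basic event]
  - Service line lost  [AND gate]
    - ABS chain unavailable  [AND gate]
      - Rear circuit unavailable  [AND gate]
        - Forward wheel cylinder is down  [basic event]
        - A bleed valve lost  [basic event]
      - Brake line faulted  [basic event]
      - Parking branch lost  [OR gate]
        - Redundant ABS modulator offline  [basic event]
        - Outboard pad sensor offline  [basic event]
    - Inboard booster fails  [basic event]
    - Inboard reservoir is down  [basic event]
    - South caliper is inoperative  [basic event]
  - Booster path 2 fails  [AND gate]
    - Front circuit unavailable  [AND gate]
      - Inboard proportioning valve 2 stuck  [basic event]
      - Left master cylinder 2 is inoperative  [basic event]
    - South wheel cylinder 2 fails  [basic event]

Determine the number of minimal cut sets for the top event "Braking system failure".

4

Booster path inoperative [AND]: one cut set from each child combined → 1 × 1 = 1 cut set(s).
Rear circuit unavailable [AND]: one cut set from each child combined → 1 × 1 = 1 cut set(s).
Parking branch lost [OR]: union of children's cut sets → 2 cut set(s).
ABS chain unavailable [AND]: one cut set from each child combined → 1 × 1 × 2 = 2 cut set(s).
Service line lost [AND]: one cut set from each child combined → 2 × 1 × 1 × 1 = 2 cut set(s).
Front circuit unavailable [AND]: one cut set from each child combined → 1 × 1 = 1 cut set(s).
Booster path 2 fails [AND]: one cut set from each child combined → 1 × 1 = 1 cut set(s).
Braking system failure [OR]: union of children's cut sets → 4 cut set(s).
Minimal cut sets: {B proportioning valve degraded, Outboard master cylinder is down}; {A bleed valve lost, Brake line faulted, Forward wheel cylinder is down, Inboard booster fails, Inboard reservoir is down, Redundant ABS modulator offline, South caliper is inoperative}; {A bleed valve lost, Brake line faulted, Forward wheel cylinder is down, Inboard booster fails, Inboard reservoir is down, Outboard pad sensor offline, South caliper is inoperative}; {Inboard proportioning valve 2 stuck, Left master cylinder 2 is inoperative, South wheel cylinder 2 fails}.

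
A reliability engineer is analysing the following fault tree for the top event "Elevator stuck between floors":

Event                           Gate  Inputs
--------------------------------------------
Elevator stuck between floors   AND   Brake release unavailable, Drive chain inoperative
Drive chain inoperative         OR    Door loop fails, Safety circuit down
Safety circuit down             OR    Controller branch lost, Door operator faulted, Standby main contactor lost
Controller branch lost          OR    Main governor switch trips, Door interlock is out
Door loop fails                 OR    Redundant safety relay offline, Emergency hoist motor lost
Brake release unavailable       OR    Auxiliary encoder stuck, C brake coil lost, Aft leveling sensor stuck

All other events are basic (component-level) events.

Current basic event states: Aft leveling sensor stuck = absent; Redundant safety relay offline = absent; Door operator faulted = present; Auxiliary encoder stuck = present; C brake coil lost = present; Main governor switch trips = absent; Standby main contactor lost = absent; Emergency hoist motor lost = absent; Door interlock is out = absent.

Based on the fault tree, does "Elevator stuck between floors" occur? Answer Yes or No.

Brake release unavailable [OR]: Auxiliary encoder stuck=occurs, C brake coil lost=occurs, Aft leveling sensor stuck=not → at least one input occurs → occurs.
Door loop fails [OR]: Redundant safety relay offline=not, Emergency hoist motor lost=not → no input occurs → does not occur.
Controller branch lost [OR]: Main governor switch trips=not, Door interlock is out=not → no input occurs → does not occur.
Safety circuit down [OR]: Controller branch lost=not, Door operator faulted=occurs, Standby main contactor lost=not → at least one input occurs → occurs.
Drive chain inoperative [OR]: Door loop fails=not, Safety circuit down=occurs → at least one input occurs → occurs.
Elevator stuck between floors [AND]: Brake release unavailable=occurs, Drive chain inoperative=occurs → all inputs occur → occurs.

Yes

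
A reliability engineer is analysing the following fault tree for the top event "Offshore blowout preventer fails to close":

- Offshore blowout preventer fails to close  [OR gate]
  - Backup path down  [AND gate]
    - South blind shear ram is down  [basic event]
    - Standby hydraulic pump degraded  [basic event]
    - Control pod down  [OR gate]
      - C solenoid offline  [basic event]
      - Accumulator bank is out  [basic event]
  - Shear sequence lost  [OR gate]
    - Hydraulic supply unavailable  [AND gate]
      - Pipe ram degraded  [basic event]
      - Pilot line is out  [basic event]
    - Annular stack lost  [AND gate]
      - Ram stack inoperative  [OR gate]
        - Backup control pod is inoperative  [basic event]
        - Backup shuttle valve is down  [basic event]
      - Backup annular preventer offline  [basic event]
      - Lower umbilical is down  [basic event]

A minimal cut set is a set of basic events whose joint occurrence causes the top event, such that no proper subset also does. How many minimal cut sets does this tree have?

5

Control pod down [OR]: union of children's cut sets → 2 cut set(s).
Backup path down [AND]: one cut set from each child combined → 1 × 1 × 2 = 2 cut set(s).
Hydraulic supply unavailable [AND]: one cut set from each child combined → 1 × 1 = 1 cut set(s).
Ram stack inoperative [OR]: union of children's cut sets → 2 cut set(s).
Annular stack lost [AND]: one cut set from each child combined → 2 × 1 × 1 = 2 cut set(s).
Shear sequence lost [OR]: union of children's cut sets → 3 cut set(s).
Offshore blowout preventer fails to close [OR]: union of children's cut sets → 5 cut set(s).
Minimal cut sets: {C solenoid offline, South blind shear ram is down, Standby hydraulic pump degraded}; {Accumulator bank is out, South blind shear ram is down, Standby hydraulic pump degraded}; {Pilot line is out, Pipe ram degraded}; {Backup annular preventer offline, Backup control pod is inoperative, Lower umbilical is down}; {Backup annular preventer offline, Backup shuttle valve is down, Lower umbilical is down}.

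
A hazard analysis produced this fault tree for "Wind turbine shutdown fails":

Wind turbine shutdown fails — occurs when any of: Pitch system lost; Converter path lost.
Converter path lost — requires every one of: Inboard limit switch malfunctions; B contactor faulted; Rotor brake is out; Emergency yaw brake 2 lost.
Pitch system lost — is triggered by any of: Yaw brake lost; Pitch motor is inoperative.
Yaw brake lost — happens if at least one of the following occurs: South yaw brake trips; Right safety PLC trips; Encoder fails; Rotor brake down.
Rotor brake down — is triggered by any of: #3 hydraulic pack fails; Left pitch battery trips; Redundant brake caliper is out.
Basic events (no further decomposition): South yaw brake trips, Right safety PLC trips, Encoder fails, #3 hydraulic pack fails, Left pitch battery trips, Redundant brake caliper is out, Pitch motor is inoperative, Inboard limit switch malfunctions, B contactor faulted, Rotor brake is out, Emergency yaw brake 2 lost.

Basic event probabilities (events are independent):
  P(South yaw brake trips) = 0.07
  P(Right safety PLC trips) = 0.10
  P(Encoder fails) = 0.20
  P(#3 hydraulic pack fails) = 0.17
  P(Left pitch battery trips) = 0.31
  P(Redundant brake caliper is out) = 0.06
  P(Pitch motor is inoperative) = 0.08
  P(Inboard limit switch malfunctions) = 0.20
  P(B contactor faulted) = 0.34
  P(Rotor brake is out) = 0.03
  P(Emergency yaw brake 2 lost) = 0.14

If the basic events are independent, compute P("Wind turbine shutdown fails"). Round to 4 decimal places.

P(Rotor brake down) [OR] = 1 − (1−0.17) × (1−0.31) × (1−0.06) = 0.461662
P(Yaw brake lost) [OR] = 1 − (1−0.07) × (1−0.10) × (1−0.20) × (1−0.461662) = 0.639529
P(Pitch system lost) [OR] = 1 − (1−0.639529) × (1−0.08) = 0.668367
P(Converter path lost) [AND] = 0.20 × 0.34 × 0.03 × 0.14 = 0.000286
P(Wind turbine shutdown fails) [OR] = 1 − (1−0.668367) × (1−0.000286) = 0.668462
Rounded to 4 decimal places: P(Wind turbine shutdown fails) ≈ 0.6685.

0.6685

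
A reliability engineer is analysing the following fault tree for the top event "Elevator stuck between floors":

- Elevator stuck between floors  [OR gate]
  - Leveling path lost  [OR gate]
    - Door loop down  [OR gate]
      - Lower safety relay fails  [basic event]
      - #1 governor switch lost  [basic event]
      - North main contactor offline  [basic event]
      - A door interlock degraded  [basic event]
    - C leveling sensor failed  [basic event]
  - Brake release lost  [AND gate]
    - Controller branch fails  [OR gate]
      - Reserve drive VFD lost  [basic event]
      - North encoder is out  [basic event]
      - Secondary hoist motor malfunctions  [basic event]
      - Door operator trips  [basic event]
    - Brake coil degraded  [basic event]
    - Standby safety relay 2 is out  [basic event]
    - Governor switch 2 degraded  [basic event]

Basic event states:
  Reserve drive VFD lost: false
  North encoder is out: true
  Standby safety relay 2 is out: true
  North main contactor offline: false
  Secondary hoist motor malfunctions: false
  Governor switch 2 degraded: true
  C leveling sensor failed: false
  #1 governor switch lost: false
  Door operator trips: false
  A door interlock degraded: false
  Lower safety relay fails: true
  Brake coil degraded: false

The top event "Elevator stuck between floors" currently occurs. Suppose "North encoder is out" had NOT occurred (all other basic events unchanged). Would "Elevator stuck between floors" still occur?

Counterfactual: set "North encoder is out" to not occurred.
Door loop down [OR]: Lower safety relay fails=occurs, #1 governor switch lost=not, North main contactor offline=not, A door interlock degraded=not → at least one input occurs → occurs.
Leveling path lost [OR]: Door loop down=occurs, C leveling sensor failed=not → at least one input occurs → occurs.
Controller branch fails [OR]: Reserve drive VFD lost=not, North encoder is out=not, Secondary hoist motor malfunctions=not, Door operator trips=not → no input occurs → does not occur.
Brake release lost [AND]: Controller branch fails=not, Brake coil degraded=not, Standby safety relay 2 is out=occurs, Governor switch 2 degraded=occurs → not all inputs occur → does not occur.
Elevator stuck between floors [OR]: Leveling path lost=occurs, Brake release lost=not → at least one input occurs → occurs.

Yes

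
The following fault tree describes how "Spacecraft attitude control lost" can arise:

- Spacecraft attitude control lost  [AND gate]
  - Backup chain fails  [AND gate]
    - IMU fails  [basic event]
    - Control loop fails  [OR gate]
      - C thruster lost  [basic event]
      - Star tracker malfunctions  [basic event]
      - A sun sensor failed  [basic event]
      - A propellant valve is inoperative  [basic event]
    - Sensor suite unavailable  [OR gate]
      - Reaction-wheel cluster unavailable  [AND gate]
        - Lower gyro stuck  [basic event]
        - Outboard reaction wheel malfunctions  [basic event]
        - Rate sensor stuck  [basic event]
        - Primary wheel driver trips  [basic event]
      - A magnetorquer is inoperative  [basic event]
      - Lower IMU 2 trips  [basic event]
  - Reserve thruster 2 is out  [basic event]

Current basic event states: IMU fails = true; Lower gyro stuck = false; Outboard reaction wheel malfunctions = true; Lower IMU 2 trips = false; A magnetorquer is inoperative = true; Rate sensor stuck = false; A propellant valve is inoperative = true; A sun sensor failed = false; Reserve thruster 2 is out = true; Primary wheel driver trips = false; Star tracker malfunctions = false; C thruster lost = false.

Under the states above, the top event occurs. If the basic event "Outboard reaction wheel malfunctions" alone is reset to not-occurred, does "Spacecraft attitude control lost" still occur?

Yes

Counterfactual: set "Outboard reaction wheel malfunctions" to not occurred.
Control loop fails [OR]: C thruster lost=not, Star tracker malfunctions=not, A sun sensor failed=not, A propellant valve is inoperative=occurs → at least one input occurs → occurs.
Reaction-wheel cluster unavailable [AND]: Lower gyro stuck=not, Outboard reaction wheel malfunctions=not, Rate sensor stuck=not, Primary wheel driver trips=not → not all inputs occur → does not occur.
Sensor suite unavailable [OR]: Reaction-wheel cluster unavailable=not, A magnetorquer is inoperative=occurs, Lower IMU 2 trips=not → at least one input occurs → occurs.
Backup chain fails [AND]: IMU fails=occurs, Control loop fails=occurs, Sensor suite unavailable=occurs → all inputs occur → occurs.
Spacecraft attitude control lost [AND]: Backup chain fails=occurs, Reserve thruster 2 is out=occurs → all inputs occur → occurs.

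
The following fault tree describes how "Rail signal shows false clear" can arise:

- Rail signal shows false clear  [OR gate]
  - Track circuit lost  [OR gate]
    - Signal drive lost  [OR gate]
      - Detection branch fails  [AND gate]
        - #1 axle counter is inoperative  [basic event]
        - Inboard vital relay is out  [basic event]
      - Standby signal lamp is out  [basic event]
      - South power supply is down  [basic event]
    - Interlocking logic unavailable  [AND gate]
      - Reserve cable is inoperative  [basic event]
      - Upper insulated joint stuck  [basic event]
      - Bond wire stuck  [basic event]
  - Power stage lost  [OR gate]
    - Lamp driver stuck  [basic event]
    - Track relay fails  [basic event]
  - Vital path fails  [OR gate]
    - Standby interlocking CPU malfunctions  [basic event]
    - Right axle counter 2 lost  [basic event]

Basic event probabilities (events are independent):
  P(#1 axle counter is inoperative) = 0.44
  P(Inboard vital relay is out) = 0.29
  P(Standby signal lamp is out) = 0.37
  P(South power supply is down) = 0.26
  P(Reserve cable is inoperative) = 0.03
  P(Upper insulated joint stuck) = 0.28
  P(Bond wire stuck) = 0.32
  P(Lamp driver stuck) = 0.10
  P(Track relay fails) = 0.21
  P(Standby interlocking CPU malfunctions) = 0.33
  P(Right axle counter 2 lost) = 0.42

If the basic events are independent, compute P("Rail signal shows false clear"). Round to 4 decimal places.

P(Detection branch fails) [AND] = 0.44 × 0.29 = 0.127600
P(Signal drive lost) [OR] = 1 − (1−0.127600) × (1−0.37) × (1−0.26) = 0.593287
P(Interlocking logic unavailable) [AND] = 0.03 × 0.28 × 0.32 = 0.002688
P(Track circuit lost) [OR] = 1 − (1−0.593287) × (1−0.002688) = 0.594380
P(Power stage lost) [OR] = 1 − (1−0.10) × (1−0.21) = 0.289000
P(Vital path fails) [OR] = 1 − (1−0.33) × (1−0.42) = 0.611400
P(Rail signal shows false clear) [OR] = 1 − (1−0.594380) × (1−0.289000) × (1−0.611400) = 0.887929
Rounded to 4 decimal places: P(Rail signal shows false clear) ≈ 0.8879.

0.8879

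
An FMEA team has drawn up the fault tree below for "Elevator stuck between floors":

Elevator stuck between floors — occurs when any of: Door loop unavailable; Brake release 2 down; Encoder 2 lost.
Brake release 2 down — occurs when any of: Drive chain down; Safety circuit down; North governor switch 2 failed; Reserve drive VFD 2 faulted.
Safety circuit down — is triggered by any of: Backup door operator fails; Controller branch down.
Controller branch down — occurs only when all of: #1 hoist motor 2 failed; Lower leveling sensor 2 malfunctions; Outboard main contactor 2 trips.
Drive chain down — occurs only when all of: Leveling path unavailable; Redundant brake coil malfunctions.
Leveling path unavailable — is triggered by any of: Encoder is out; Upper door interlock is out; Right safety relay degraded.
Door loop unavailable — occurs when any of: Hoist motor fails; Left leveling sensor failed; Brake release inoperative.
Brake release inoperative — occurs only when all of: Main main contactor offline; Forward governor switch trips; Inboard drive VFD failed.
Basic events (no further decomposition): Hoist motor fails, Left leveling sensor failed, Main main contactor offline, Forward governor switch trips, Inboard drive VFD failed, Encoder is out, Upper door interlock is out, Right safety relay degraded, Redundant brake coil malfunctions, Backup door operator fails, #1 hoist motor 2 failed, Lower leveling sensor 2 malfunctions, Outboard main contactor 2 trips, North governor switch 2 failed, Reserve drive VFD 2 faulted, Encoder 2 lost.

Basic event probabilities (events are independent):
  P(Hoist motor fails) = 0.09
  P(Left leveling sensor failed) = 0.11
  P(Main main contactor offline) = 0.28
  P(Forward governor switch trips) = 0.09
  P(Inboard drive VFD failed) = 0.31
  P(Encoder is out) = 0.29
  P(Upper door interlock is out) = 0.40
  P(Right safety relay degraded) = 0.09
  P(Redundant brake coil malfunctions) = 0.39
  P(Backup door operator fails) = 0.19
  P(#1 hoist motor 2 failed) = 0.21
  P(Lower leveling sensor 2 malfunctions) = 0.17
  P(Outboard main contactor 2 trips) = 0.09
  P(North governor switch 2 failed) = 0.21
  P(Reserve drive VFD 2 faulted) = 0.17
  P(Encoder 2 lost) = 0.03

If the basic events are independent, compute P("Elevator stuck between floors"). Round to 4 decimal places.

P(Brake release inoperative) [AND] = 0.28 × 0.09 × 0.31 = 0.007812
P(Door loop unavailable) [OR] = 1 − (1−0.09) × (1−0.11) × (1−0.007812) = 0.196427
P(Leveling path unavailable) [OR] = 1 − (1−0.29) × (1−0.40) × (1−0.09) = 0.612340
P(Drive chain down) [AND] = 0.612340 × 0.39 = 0.238813
P(Controller branch down) [AND] = 0.21 × 0.17 × 0.09 = 0.003213
P(Safety circuit down) [OR] = 1 − (1−0.19) × (1−0.003213) = 0.192603
P(Brake release 2 down) [OR] = 1 − (1−0.238813) × (1−0.192603) × (1−0.21) × (1−0.17) = 0.597020
P(Elevator stuck between floors) [OR] = 1 − (1−0.196427) × (1−0.597020) × (1−0.03) = 0.685891
Rounded to 4 decimal places: P(Elevator stuck between floors) ≈ 0.6859.

0.6859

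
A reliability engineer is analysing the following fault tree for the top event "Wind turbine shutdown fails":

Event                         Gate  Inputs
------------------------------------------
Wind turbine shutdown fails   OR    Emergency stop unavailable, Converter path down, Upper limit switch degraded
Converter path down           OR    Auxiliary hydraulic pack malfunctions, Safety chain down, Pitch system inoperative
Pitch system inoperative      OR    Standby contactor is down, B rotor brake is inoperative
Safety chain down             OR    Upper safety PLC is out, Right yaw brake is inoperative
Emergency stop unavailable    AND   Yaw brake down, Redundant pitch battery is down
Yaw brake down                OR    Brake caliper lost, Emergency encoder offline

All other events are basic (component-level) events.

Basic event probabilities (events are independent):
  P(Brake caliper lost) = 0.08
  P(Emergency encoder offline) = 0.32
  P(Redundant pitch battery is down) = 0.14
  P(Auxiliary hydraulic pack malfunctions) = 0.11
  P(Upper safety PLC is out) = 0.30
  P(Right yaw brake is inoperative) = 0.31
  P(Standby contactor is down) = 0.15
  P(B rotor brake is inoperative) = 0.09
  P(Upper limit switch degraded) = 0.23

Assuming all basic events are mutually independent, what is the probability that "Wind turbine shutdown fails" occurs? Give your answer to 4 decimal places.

P(Yaw brake down) [OR] = 1 − (1−0.08) × (1−0.32) = 0.374400
P(Emergency stop unavailable) [AND] = 0.374400 × 0.14 = 0.052416
P(Safety chain down) [OR] = 1 − (1−0.30) × (1−0.31) = 0.517000
P(Pitch system inoperative) [OR] = 1 − (1−0.15) × (1−0.09) = 0.226500
P(Converter path down) [OR] = 1 − (1−0.11) × (1−0.517000) × (1−0.226500) = 0.667496
P(Wind turbine shutdown fails) [OR] = 1 − (1−0.052416) × (1−0.667496) × (1−0.23) = 0.757392
Rounded to 4 decimal places: P(Wind turbine shutdown fails) ≈ 0.7574.

0.7574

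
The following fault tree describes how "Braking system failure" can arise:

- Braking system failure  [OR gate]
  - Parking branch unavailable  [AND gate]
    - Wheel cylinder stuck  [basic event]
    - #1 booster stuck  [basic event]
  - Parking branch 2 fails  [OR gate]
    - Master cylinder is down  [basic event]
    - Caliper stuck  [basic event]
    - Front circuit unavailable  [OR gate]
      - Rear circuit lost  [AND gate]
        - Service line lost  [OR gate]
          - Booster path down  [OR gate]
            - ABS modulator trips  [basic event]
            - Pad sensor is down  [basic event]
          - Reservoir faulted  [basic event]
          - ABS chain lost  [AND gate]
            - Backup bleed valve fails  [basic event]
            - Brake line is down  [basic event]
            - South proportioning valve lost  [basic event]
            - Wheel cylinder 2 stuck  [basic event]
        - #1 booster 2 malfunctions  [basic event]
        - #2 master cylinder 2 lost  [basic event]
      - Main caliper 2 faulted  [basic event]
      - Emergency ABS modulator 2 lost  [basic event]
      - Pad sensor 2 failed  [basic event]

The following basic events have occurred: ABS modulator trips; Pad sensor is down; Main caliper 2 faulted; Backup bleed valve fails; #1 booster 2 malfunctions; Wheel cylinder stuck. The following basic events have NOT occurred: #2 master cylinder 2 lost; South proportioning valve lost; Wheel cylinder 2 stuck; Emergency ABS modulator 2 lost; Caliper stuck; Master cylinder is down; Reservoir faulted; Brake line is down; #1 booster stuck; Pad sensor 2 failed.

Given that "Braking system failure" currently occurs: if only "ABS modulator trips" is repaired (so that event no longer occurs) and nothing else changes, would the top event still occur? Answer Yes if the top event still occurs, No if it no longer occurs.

Counterfactual: set "ABS modulator trips" to not occurred.
Parking branch unavailable [AND]: Wheel cylinder stuck=occurs, #1 booster stuck=not → not all inputs occur → does not occur.
Booster path down [OR]: ABS modulator trips=not, Pad sensor is down=occurs → at least one input occurs → occurs.
ABS chain lost [AND]: Backup bleed valve fails=occurs, Brake line is down=not, South proportioning valve lost=not, Wheel cylinder 2 stuck=not → not all inputs occur → does not occur.
Service line lost [OR]: Booster path down=occurs, Reservoir faulted=not, ABS chain lost=not → at least one input occurs → occurs.
Rear circuit lost [AND]: Service line lost=occurs, #1 booster 2 malfunctions=occurs, #2 master cylinder 2 lost=not → not all inputs occur → does not occur.
Front circuit unavailable [OR]: Rear circuit lost=not, Main caliper 2 faulted=occurs, Emergency ABS modulator 2 lost=not, Pad sensor 2 failed=not → at least one input occurs → occurs.
Parking branch 2 fails [OR]: Master cylinder is down=not, Caliper stuck=not, Front circuit unavailable=occurs → at least one input occurs → occurs.
Braking system failure [OR]: Parking branch unavailable=not, Parking branch 2 fails=occurs → at least one input occurs → occurs.

Yes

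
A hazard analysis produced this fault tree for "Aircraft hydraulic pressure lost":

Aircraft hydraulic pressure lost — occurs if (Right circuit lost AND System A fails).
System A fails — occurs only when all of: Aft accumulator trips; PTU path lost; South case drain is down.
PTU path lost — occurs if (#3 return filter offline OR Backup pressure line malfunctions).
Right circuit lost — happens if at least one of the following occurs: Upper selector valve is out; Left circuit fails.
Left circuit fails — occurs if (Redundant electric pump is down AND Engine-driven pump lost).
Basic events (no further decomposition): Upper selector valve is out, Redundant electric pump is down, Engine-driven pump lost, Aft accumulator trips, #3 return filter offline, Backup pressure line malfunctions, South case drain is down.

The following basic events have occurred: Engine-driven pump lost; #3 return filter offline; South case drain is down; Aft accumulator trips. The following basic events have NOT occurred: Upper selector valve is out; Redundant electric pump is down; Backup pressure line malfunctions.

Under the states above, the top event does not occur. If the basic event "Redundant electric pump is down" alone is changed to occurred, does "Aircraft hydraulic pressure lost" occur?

Counterfactual: set "Redundant electric pump is down" to occurred.
Left circuit fails [AND]: Redundant electric pump is down=occurs, Engine-driven pump lost=occurs → all inputs occur → occurs.
Right circuit lost [OR]: Upper selector valve is out=not, Left circuit fails=occurs → at least one input occurs → occurs.
PTU path lost [OR]: #3 return filter offline=occurs, Backup pressure line malfunctions=not → at least one input occurs → occurs.
System A fails [AND]: Aft accumulator trips=occurs, PTU path lost=occurs, South case drain is down=occurs → all inputs occur → occurs.
Aircraft hydraulic pressure lost [AND]: Right circuit lost=occurs, System A fails=occurs → all inputs occur → occurs.

Yes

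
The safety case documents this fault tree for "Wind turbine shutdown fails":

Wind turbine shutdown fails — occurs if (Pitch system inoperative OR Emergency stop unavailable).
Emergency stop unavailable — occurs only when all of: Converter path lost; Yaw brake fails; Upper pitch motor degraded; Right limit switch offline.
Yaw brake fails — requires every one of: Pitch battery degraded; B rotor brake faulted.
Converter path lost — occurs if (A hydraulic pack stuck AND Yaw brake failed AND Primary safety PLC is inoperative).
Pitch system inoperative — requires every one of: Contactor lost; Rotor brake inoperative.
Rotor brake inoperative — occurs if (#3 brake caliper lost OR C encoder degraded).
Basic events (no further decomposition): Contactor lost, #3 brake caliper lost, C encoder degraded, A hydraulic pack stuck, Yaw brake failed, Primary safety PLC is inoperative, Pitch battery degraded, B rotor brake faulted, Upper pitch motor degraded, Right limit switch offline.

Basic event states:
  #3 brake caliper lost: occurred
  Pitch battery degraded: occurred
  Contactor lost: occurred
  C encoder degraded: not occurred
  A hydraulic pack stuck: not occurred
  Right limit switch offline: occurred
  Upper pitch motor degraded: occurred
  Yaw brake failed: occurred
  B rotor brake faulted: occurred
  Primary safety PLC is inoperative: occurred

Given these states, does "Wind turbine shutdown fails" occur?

Rotor brake inoperative [OR]: #3 brake caliper lost=occurs, C encoder degraded=not → at least one input occurs → occurs.
Pitch system inoperative [AND]: Contactor lost=occurs, Rotor brake inoperative=occurs → all inputs occur → occurs.
Converter path lost [AND]: A hydraulic pack stuck=not, Yaw brake failed=occurs, Primary safety PLC is inoperative=occurs → not all inputs occur → does not occur.
Yaw brake fails [AND]: Pitch battery degraded=occurs, B rotor brake faulted=occurs → all inputs occur → occurs.
Emergency stop unavailable [AND]: Converter path lost=not, Yaw brake fails=occurs, Upper pitch motor degraded=occurs, Right limit switch offline=occurs → not all inputs occur → does not occur.
Wind turbine shutdown fails [OR]: Pitch system inoperative=occurs, Emergency stop unavailable=not → at least one input occurs → occurs.

Yes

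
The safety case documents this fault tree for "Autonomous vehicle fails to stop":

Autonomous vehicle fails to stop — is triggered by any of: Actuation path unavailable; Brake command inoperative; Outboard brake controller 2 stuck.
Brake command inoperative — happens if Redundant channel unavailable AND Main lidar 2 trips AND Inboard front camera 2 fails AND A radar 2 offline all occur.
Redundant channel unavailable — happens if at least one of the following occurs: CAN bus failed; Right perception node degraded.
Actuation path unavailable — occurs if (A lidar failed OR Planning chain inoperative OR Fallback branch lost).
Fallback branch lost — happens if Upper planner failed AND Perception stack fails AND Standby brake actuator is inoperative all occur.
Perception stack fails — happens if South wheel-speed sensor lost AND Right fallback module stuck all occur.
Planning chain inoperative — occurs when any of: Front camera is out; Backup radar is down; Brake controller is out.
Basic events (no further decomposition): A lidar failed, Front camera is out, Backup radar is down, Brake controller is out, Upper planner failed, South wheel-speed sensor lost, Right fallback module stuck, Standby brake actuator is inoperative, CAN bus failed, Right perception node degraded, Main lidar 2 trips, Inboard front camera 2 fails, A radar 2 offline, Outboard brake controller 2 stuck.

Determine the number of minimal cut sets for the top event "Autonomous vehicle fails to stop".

Planning chain inoperative [OR]: union of children's cut sets → 3 cut set(s).
Perception stack fails [AND]: one cut set from each child combined → 1 × 1 = 1 cut set(s).
Fallback branch lost [AND]: one cut set from each child combined → 1 × 1 × 1 = 1 cut set(s).
Actuation path unavailable [OR]: union of children's cut sets → 5 cut set(s).
Redundant channel unavailable [OR]: union of children's cut sets → 2 cut set(s).
Brake command inoperative [AND]: one cut set from each child combined → 2 × 1 × 1 × 1 = 2 cut set(s).
Autonomous vehicle fails to stop [OR]: union of children's cut sets → 8 cut set(s).
Minimal cut sets: {A lidar failed}; {Front camera is out}; {Backup radar is down}; {Brake controller is out}; {Right fallback module stuck, South wheel-speed sensor lost, Standby brake actuator is inoperative, Upper planner failed}; {A radar 2 offline, CAN bus failed, Inboard front camera 2 fails, Main lidar 2 trips}; {A radar 2 offline, Inboard front camera 2 fails, Main lidar 2 trips, Right perception node degraded}; {Outboard brake controller 2 stuck}.

8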